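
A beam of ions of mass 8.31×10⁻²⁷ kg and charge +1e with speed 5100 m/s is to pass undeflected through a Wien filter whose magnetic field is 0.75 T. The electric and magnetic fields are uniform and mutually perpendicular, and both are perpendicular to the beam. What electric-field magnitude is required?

For straight-line motion qE = qvB, so E = vB.
E = 5100 × 0.75 = 3800 V/m.

E = 3800 V/m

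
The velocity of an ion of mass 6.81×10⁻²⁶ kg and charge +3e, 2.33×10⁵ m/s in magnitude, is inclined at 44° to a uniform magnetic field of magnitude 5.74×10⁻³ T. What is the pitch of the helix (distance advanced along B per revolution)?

p ≈ 26.0 m

v∥ = v cosθ = 2.33×10⁵·cos44° ≈ 1.676×10⁵ m/s.
T = 2πm/(|q|B) = 2π(6.81×10⁻²⁶)/((4.806×10⁻¹⁹)(5.74×10⁻³)) ≈ 1.551×10⁻⁴ s.
pitch = v∥ T = (1.676×10⁵)(1.551×10⁻⁴) ≈ 26.0 m.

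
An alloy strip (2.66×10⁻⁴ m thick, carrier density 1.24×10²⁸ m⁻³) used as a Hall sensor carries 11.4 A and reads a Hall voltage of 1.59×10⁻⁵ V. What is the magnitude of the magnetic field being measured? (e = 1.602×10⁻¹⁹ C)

From V_H = IB/(n e t), B = V_H n e t / I.
B = (1.59×10⁻⁵)(1.24×10²⁸)(1.602×10⁻¹⁹)(2.66×10⁻⁴)/11.4 ≈ 0.737 T.

B ≈ 0.737 T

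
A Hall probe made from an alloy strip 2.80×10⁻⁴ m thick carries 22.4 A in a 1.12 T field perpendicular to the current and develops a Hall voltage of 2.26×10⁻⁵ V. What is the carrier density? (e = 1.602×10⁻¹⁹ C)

From V_H = IB/(n e t), n = IB/(V_H e t).
n = (22.4)(1.12)/((2.26×10⁻⁵)(1.602×10⁻¹⁹)(2.80×10⁻⁴)) ≈ 2.47×10²⁸ m⁻³.

n ≈ 2.47×10²⁸ m⁻³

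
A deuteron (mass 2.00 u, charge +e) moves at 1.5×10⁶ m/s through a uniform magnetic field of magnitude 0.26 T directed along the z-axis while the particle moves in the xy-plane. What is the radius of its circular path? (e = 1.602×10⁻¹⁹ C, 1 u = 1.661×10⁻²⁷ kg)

The magnetic force provides the centripetal force: |q|vB = mv²/r.
r = mv/(|q|B) = (3.322×10⁻²⁷)(1.5×10⁶)/((1.602×10⁻¹⁹)(0.26)) ≈ 0.12 m.

r ≈ 0.12 m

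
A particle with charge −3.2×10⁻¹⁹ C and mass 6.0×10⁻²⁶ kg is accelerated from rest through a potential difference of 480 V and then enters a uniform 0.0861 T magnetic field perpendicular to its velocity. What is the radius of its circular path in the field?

Acceleration: |q|V = ½mv² ⇒ v = √(2|q|V/m) = √(2·3.2×10⁻¹⁹·480/6.0×10⁻²⁶) ≈ 7.155×10⁴ m/s.
In the field: r = mv/(|q|B) = (6.0×10⁻²⁶)(7.155×10⁴)/((3.2×10⁻¹⁹)(0.0861)) ≈ 0.156 m.

r ≈ 0.156 m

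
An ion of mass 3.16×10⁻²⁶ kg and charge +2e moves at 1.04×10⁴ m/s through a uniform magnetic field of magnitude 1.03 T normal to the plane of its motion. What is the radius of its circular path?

r ≈ 9.96×10⁻⁴ m

The magnetic force provides the centripetal force: |q|vB = mv²/r.
r = mv/(|q|B) = (3.16×10⁻²⁶)(1.04×10⁴)/((3.204×10⁻¹⁹)(1.03)) ≈ 9.96×10⁻⁴ m.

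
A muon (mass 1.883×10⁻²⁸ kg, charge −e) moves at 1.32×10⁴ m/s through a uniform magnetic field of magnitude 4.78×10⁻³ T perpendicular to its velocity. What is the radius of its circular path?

The magnetic force provides the centripetal force: |q|vB = mv²/r.
r = mv/(|q|B) = (1.883×10⁻²⁸)(1.32×10⁴)/((1.602×10⁻¹⁹)(4.78×10⁻³)) ≈ 3.25×10⁻³ m.

r ≈ 3.25×10⁻³ m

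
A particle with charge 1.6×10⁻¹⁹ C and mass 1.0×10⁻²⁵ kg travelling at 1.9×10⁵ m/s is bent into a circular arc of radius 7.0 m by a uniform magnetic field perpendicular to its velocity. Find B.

From |q|vB = mv²/r, B = mv/(|q|r).
B = (1.0×10⁻²⁵)(1.9×10⁵)/((1.6×10⁻¹⁹)(7.0)) ≈ 0.017 T.

B ≈ 0.017 T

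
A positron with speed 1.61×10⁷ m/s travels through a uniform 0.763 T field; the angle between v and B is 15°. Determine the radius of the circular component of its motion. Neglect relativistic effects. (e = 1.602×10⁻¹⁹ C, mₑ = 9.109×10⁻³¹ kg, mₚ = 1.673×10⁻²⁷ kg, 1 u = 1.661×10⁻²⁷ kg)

r ≈ 3.11×10⁻⁵ m

v⊥ = v sinθ = 1.61×10⁷·sin15° ≈ 4.167×10⁶ m/s.
r = m v⊥/(|q|B) = (9.109×10⁻³¹)(4.167×10⁶)/((1.602×10⁻¹⁹)(0.763)) ≈ 3.11×10⁻⁵ m.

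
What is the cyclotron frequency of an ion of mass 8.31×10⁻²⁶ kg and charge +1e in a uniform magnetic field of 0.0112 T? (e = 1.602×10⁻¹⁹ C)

f = |q|B/(2πm).
f = (1.602×10⁻¹⁹)(0.0112)/(2π·8.31×10⁻²⁶) ≈ 3440 Hz.

f ≈ 3440 Hz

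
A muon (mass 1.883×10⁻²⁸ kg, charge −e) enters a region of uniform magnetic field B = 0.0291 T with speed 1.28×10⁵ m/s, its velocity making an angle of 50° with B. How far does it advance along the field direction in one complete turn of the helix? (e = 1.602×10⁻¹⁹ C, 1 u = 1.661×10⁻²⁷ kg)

p ≈ 0.0209 m

v∥ = v cosθ = 1.28×10⁵·cos50° ≈ 8.228×10⁴ m/s.
T = 2πm/(|q|B) = 2π(1.883×10⁻²⁸)/((1.602×10⁻¹⁹)(0.0291)) ≈ 2.538×10⁻⁷ s.
pitch = v∥ T = (8.228×10⁴)(2.538×10⁻⁷) ≈ 0.0209 m.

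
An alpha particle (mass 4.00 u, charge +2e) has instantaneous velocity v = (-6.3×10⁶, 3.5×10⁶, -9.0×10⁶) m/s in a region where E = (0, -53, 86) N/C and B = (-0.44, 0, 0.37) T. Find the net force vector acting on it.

F ≈ (4.15×10⁻¹³, 2.02×10⁻¹², 4.93×10⁻¹³) N

v×B = (1.30×10⁶, 6.29×10⁶, 1.54×10⁶) N/C.
E + v×B = (1.30×10⁶, 6.29×10⁶, 1.54×10⁶) N/C.
F = q(E + v×B) = (3.204×10⁻¹⁹ C)·(1.30×10⁶, 6.29×10⁶, 1.54×10⁶) = (4.15×10⁻¹³, 2.02×10⁻¹², 4.93×10⁻¹³) N.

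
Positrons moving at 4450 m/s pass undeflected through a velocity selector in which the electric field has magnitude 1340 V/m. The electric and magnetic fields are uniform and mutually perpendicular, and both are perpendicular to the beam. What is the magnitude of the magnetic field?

Balance of forces in the selector: qE = qvB ⇒ B = E/v.
B = 1340/4450 = 0.301 T.

B = 0.301 T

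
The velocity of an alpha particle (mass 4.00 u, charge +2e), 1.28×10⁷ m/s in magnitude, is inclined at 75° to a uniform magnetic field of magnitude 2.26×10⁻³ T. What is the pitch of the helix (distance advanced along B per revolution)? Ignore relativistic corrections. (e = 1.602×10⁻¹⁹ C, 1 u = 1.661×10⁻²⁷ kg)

p ≈ 191 m

v∥ = v cosθ = 1.28×10⁷·cos75° ≈ 3.313×10⁶ m/s.
T = 2πm/(|q|B) = 2π(6.644×10⁻²⁷)/((3.204×10⁻¹⁹)(2.26×10⁻³)) ≈ 5.765×10⁻⁵ s.
pitch = v∥ T = (3.313×10⁶)(5.765×10⁻⁵) ≈ 191 m.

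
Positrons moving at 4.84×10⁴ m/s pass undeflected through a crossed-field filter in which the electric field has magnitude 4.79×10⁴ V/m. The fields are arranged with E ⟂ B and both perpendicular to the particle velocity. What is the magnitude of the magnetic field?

B = 0.990 T

Balance of forces in the selector: qE = qvB ⇒ B = E/v.
B = 4.79×10⁴/4.84×10⁴ = 0.990 T.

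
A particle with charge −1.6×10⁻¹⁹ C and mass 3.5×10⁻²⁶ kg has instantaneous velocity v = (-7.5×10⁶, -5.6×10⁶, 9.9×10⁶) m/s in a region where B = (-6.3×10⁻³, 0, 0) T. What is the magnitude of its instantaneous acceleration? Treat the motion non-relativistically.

|a| ≈ 3.28×10¹¹ m/s²

v×B = (0, -6.24×10⁴, -3.53×10⁴) N/C.
F = q v×B = (−1.6×10⁻¹⁹ C)·(0, -6.24×10⁴, -3.53×10⁴) = (0, 9.98×10⁻¹⁵, 5.64×10⁻¹⁵) N.
|a| = |F|/m = 1.147×10⁻¹⁴/3.5×10⁻²⁶ ≈ 3.28×10¹¹ m/s².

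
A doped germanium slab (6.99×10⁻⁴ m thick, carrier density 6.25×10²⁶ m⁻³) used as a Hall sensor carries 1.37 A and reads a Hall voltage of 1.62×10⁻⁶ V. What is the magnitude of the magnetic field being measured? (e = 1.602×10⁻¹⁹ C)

From V_H = IB/(n e t), B = V_H n e t / I.
B = (1.62×10⁻⁶)(6.25×10²⁶)(1.602×10⁻¹⁹)(6.99×10⁻⁴)/1.37 ≈ 0.0828 T.

B ≈ 0.0828 T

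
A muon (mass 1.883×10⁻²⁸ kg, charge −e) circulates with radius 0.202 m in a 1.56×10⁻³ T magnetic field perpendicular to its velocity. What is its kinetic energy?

KE ≈ 6.77×10⁻¹⁸ J

v = |q|Br/m, then KE = ½mv² = (qBr)²/(2m).
v = (1.602×10⁻¹⁹)(1.56×10⁻³)(0.202)/1.883×10⁻²⁸ ≈ 2.681×10⁵ m/s.
KE = ½(1.883×10⁻²⁸)(2.681×10⁵)² ≈ 6.77×10⁻¹⁸ J.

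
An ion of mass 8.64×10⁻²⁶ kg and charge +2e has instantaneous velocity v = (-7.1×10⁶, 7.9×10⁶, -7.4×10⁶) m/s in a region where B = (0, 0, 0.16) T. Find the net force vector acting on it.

v×B = (1.26×10⁶, 1.14×10⁶, 0) N/C.
F = q v×B = (3.204×10⁻¹⁹ C)·(1.26×10⁶, 1.14×10⁶, 0) = (4.05×10⁻¹³, 3.64×10⁻¹³, 0) N.

F ≈ (4.05×10⁻¹³, 3.64×10⁻¹³, 0) N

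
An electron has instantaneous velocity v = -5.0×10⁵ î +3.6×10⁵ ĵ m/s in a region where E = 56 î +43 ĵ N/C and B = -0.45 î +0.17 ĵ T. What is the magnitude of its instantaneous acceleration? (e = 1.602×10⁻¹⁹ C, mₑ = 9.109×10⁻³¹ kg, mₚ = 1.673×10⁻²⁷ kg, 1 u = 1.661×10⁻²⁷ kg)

|a| ≈ 1.35×10¹⁶ m/s²

v×B = (0, 0, 7.70×10⁴) N/C.
E + v×B = (56.0, 43.0, 7.70×10⁴) N/C.
F = q(E + v×B) = (−1.602×10⁻¹⁹ C)·(56.0, 43.0, 7.70×10⁴) = (-8.97×10⁻¹⁸, -6.89×10⁻¹⁸, -1.23×10⁻¹⁴) N.
|a| = |F|/m = 1.234×10⁻¹⁴/9.109×10⁻³¹ ≈ 1.35×10¹⁶ m/s².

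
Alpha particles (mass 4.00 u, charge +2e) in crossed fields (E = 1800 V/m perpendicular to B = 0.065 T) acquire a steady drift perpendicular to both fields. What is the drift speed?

v_d ≈ 2.8×10⁴ m/s

In crossed fields the guiding centre drifts at v_d = |E×B|/B² = E/B, independent of charge and mass.
v_d = 1800/0.065 = 2.8×10⁴ m/s.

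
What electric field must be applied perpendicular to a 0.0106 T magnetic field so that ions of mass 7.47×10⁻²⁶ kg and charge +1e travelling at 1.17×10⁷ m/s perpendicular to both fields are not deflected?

For straight-line motion qE = qvB, so E = vB.
E = 1.17×10⁷ × 0.0106 = 1.24×10⁵ V/m.

E = 1.24×10⁵ V/m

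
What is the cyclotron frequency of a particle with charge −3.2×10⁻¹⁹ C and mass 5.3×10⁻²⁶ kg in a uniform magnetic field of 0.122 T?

f ≈ 1.17×10⁵ Hz

f = |q|B/(2πm).
f = (3.2×10⁻¹⁹)(0.122)/(2π·5.3×10⁻²⁶) ≈ 1.17×10⁵ Hz.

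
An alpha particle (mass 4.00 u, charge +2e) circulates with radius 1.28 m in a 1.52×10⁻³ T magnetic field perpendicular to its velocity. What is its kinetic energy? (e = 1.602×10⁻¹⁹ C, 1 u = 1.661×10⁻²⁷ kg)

v = |q|Br/m, then KE = ½mv² = (qBr)²/(2m).
v = (3.204×10⁻¹⁹)(1.52×10⁻³)(1.28)/6.644×10⁻²⁷ ≈ 9.382×10⁴ m/s.
KE = ½(6.644×10⁻²⁷)(9.382×10⁴)² ≈ 2.92×10⁻¹⁷ J = 183 eV.

KE ≈ 183 eV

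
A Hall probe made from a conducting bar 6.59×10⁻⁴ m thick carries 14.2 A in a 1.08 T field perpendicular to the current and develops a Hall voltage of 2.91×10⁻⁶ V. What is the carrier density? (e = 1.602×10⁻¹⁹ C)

From V_H = IB/(n e t), n = IB/(V_H e t).
n = (14.2)(1.08)/((2.91×10⁻⁶)(1.602×10⁻¹⁹)(6.59×10⁻⁴)) ≈ 4.99×10²⁸ m⁻³.

n ≈ 4.99×10²⁸ m⁻³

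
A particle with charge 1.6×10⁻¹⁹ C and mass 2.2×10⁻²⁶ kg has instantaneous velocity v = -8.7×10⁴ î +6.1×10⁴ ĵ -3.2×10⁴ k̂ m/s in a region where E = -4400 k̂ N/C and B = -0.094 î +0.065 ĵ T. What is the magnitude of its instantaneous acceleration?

v×B = (2080, 3010, 79.0) N/C.
E + v×B = (2080, 3010, -4320) N/C.
F = q(E + v×B) = (1.6×10⁻¹⁹ C)·(2080, 3010, -4320) = (3.33×10⁻¹⁶, 4.81×10⁻¹⁶, -6.91×10⁻¹⁶) N.
|a| = |F|/m = 9.057×10⁻¹⁶/2.2×10⁻²⁶ ≈ 4.12×10¹⁰ m/s².

|a| ≈ 4.12×10¹⁰ m/s²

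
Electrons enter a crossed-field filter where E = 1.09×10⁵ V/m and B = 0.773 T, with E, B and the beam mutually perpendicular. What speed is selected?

v = 1.41×10⁵ m/s

Straight-line motion ⇒ electric and magnetic forces cancel, so E = vB.
v = E/B = 1.09×10⁵/0.773 = 1.41×10⁵ m/s.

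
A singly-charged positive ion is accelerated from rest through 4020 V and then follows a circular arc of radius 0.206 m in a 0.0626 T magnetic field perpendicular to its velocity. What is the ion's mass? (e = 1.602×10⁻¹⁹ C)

Combine |q|V = ½mv² and r = mv/(|q|B): eliminate v to get m = qB²r²/(2V).
m = (1.602×10⁻¹⁹)(0.0626)²(0.206)²/(2·4020) ≈ 3.31×10⁻²⁷ kg.

m ≈ 3.31×10⁻²⁷ kg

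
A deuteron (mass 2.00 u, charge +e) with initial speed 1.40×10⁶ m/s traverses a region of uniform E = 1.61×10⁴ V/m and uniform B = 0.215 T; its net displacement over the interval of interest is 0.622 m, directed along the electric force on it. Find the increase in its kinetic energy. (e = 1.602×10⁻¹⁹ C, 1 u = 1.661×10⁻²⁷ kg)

ΔKE ≈ 1.60×10⁻¹⁵ J

The magnetic force is always ⟂ v and does no work; only the electric force changes KE.
ΔKE = F_E · d = |q|E d = (1.602×10⁻¹⁹)(1.61×10⁴)(0.622) ≈ 1.60×10⁻¹⁵ J.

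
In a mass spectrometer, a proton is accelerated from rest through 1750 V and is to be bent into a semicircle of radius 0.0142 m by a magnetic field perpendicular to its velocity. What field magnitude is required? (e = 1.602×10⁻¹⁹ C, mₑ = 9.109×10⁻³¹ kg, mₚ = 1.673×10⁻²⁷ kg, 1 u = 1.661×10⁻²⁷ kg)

B ≈ 0.426 T

v = √(2|q|V/m) = √(2·1.602×10⁻¹⁹·1750/1.673×10⁻²⁷) ≈ 5.789×10⁵ m/s.
B = mv/(|q|r) = (1.673×10⁻²⁷)(5.789×10⁵)/((1.602×10⁻¹⁹)(0.0142)) ≈ 0.426 T.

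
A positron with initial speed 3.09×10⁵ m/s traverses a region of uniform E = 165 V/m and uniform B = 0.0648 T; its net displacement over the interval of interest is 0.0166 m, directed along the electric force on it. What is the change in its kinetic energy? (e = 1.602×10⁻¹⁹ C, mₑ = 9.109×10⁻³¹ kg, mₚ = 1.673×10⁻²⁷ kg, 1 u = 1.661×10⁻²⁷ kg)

ΔKE ≈ 4.39×10⁻¹⁹ J

The magnetic force is always ⟂ v and does no work; only the electric force changes KE.
ΔKE = F_E · d = |q|E d = (1.602×10⁻¹⁹)(165)(0.0166) ≈ 4.39×10⁻¹⁹ J.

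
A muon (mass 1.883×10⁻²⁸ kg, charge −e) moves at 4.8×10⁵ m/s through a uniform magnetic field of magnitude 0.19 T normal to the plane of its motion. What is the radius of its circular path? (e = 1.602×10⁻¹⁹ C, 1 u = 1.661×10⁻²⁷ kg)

The magnetic force provides the centripetal force: |q|vB = mv²/r.
r = mv/(|q|B) = (1.883×10⁻²⁸)(4.8×10⁵)/((1.602×10⁻¹⁹)(0.19)) ≈ 3.0×10⁻³ m.

r ≈ 3.0×10⁻³ m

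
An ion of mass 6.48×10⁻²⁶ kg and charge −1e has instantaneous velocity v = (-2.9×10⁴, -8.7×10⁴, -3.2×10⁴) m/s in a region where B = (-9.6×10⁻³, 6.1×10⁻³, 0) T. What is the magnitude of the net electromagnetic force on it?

|F| ≈ 1.72×10⁻¹⁶ N

v×B = (195, 307, -1010) N/C.
F = q v×B = (−1.602×10⁻¹⁹ C)·(195, 307, -1010) = (-3.13×10⁻¹⁷, -4.92×10⁻¹⁷, 1.62×10⁻¹⁶) N.
|F| = 1.72×10⁻¹⁶ N.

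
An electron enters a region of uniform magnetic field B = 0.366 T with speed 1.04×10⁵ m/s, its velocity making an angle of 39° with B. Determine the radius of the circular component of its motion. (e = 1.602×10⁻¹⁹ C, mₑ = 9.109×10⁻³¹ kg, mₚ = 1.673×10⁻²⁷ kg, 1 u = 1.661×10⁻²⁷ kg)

v⊥ = v sinθ = 1.04×10⁵·sin39° ≈ 6.545×10⁴ m/s.
r = m v⊥/(|q|B) = (9.109×10⁻³¹)(6.545×10⁴)/((1.602×10⁻¹⁹)(0.366)) ≈ 1.02×10⁻⁶ m.

r ≈ 1.02×10⁻⁶ m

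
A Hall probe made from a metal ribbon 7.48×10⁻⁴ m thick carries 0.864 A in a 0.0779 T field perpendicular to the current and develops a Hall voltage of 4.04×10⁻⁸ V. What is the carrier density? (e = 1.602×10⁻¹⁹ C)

From V_H = IB/(n e t), n = IB/(V_H e t).
n = (0.864)(0.0779)/((4.04×10⁻⁸)(1.602×10⁻¹⁹)(7.48×10⁻⁴)) ≈ 1.39×10²⁸ m⁻³.

n ≈ 1.39×10²⁸ m⁻³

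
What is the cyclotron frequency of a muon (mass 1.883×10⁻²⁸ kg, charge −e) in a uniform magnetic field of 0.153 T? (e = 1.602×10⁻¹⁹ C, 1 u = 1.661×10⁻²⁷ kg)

f = |q|B/(2πm).
f = (1.602×10⁻¹⁹)(0.153)/(2π·1.883×10⁻²⁸) ≈ 2.07×10⁷ Hz.

f ≈ 2.07×10⁷ Hz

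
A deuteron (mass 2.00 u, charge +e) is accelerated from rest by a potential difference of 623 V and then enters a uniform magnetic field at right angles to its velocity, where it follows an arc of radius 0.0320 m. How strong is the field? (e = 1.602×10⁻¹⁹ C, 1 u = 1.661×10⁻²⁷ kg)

B ≈ 0.159 T

v = √(2|q|V/m) = √(2·1.602×10⁻¹⁹·623/3.322×10⁻²⁷) ≈ 2.451×10⁵ m/s.
B = mv/(|q|r) = (3.322×10⁻²⁷)(2.451×10⁵)/((1.602×10⁻¹⁹)(0.0320)) ≈ 0.159 T.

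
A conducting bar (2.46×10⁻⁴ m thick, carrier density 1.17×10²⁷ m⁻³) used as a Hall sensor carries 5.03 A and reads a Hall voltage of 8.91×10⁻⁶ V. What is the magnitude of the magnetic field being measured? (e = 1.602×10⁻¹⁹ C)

B ≈ 0.0817 T

From V_H = IB/(n e t), B = V_H n e t / I.
B = (8.91×10⁻⁶)(1.17×10²⁷)(1.602×10⁻¹⁹)(2.46×10⁻⁴)/5.03 ≈ 0.0817 T.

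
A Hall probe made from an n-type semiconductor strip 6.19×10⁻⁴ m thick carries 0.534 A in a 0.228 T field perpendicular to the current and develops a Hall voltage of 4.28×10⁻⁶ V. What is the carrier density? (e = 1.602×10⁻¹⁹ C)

From V_H = IB/(n e t), n = IB/(V_H e t).
n = (0.534)(0.228)/((4.28×10⁻⁶)(1.602×10⁻¹⁹)(6.19×10⁻⁴)) ≈ 2.87×10²⁶ m⁻³.

n ≈ 2.87×10²⁶ m⁻³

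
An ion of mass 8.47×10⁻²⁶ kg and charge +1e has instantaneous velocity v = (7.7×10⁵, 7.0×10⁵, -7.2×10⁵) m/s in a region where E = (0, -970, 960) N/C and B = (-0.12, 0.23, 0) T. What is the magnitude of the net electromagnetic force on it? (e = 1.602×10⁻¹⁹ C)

|F| ≈ 5.15×10⁻¹⁴ N

v×B = (1.66×10⁵, 8.64×10⁴, 2.61×10⁵) N/C.
E + v×B = (1.66×10⁵, 8.54×10⁴, 2.62×10⁵) N/C.
F = q(E + v×B) = (1.602×10⁻¹⁹ C)·(1.66×10⁵, 8.54×10⁴, 2.62×10⁵) = (2.65×10⁻¹⁴, 1.37×10⁻¹⁴, 4.20×10⁻¹⁴) N.
|F| = 5.15×10⁻¹⁴ N.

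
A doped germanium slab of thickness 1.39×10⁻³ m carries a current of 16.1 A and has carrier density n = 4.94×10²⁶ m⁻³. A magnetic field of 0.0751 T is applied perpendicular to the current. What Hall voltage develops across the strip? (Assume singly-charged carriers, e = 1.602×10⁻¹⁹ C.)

V_H ≈ 1.10×10⁻⁵ V

V_H = IB/(n e t).
V_H = (16.1)(0.0751)/((4.94×10²⁶)(1.602×10⁻¹⁹)(1.39×10⁻³)) ≈ 1.10×10⁻⁵ V.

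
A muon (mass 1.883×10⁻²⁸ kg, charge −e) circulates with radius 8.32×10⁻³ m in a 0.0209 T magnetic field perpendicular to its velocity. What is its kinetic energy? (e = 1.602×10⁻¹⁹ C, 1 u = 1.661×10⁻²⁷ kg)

v = |q|Br/m, then KE = ½mv² = (qBr)²/(2m).
v = (1.602×10⁻¹⁹)(0.0209)(8.32×10⁻³)/1.883×10⁻²⁸ ≈ 1.479×10⁵ m/s.
KE = ½(1.883×10⁻²⁸)(1.479×10⁵)² ≈ 2.06×10⁻¹⁸ J = 12.9 eV.

KE ≈ 12.9 eV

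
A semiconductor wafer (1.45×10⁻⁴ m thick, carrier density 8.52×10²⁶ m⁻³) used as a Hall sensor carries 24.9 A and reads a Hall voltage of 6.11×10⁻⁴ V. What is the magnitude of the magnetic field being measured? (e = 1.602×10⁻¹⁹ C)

B ≈ 0.486 T

From V_H = IB/(n e t), B = V_H n e t / I.
B = (6.11×10⁻⁴)(8.52×10²⁶)(1.602×10⁻¹⁹)(1.45×10⁻⁴)/24.9 ≈ 0.486 T.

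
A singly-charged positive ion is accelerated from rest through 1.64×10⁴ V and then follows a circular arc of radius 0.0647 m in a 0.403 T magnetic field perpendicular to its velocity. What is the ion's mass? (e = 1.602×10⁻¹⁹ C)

m ≈ 3.32×10⁻²⁷ kg

Combine |q|V = ½mv² and r = mv/(|q|B): eliminate v to get m = qB²r²/(2V).
m = (1.602×10⁻¹⁹)(0.403)²(0.0647)²/(2·1.64×10⁴) ≈ 3.32×10⁻²⁷ kg.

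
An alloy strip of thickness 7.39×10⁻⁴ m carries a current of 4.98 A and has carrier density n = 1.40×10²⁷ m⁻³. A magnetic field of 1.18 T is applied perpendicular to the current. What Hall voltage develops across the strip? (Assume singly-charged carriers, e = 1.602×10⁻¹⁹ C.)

V_H ≈ 3.55×10⁻⁵ V

V_H = IB/(n e t).
V_H = (4.98)(1.18)/((1.40×10²⁷)(1.602×10⁻¹⁹)(7.39×10⁻⁴)) ≈ 3.55×10⁻⁵ V.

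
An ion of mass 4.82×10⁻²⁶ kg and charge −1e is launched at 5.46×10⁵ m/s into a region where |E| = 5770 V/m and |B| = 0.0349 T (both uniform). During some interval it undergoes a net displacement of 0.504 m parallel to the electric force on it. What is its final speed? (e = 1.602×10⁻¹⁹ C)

B does no work; ΔKE = |q|E d.
½mv_f² = ½mv₀² + |q|Ed = ½(4.82×10⁻²⁶)(5.46×10⁵)² + (1.602×10⁻¹⁹)(5770)(0.504) ≈ 7.185×10⁻¹⁵ J + 4.659×10⁻¹⁶ J ≈ 7.650×10⁻¹⁵ J.
v_f = √(2·7.650×10⁻¹⁵/4.82×10⁻²⁶) ≈ 5.63×10⁵ m/s.

v_f ≈ 5.63×10⁵ m/s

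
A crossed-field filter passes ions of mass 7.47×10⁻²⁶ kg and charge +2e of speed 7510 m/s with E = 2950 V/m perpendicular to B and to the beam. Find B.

Balance of forces in the selector: qE = qvB ⇒ B = E/v.
B = 2950/7510 = 0.393 T.

B = 0.393 T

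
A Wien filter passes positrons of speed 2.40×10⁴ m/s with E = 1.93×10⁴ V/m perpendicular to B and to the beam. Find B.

Balance of forces in the selector: qE = qvB ⇒ B = E/v.
B = 1.93×10⁴/2.40×10⁴ = 0.804 T.

B = 0.804 T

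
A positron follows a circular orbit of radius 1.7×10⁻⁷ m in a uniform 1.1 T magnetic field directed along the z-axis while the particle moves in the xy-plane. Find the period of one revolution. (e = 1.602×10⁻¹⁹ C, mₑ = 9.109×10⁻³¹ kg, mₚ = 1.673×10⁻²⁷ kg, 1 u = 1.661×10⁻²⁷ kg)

T ≈ 3.2×10⁻¹¹ s

The cyclotron period depends only on m, q, B: T = 2πm/(|q|B).
T = 2π(9.109×10⁻³¹)/((1.602×10⁻¹⁹)(1.1)) ≈ 3.2×10⁻¹¹ s.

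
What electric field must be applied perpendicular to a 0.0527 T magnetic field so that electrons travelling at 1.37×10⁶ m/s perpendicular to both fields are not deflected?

E = 7.22×10⁴ V/m

For straight-line motion qE = qvB, so E = vB.
E = 1.37×10⁶ × 0.0527 = 7.22×10⁴ V/m.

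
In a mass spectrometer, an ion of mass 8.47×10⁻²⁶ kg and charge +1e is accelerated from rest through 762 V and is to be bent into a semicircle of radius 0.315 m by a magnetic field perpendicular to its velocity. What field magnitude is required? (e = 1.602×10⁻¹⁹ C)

v = √(2|q|V/m) = √(2·1.602×10⁻¹⁹·762/8.47×10⁻²⁶) ≈ 5.369×10⁴ m/s.
B = mv/(|q|r) = (8.47×10⁻²⁶)(5.369×10⁴)/((1.602×10⁻¹⁹)(0.315)) ≈ 0.0901 T.

B ≈ 0.0901 T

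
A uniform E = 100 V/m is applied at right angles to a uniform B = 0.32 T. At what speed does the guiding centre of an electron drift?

v_d ≈ 310 m/s

In crossed fields the guiding centre drifts at v_d = |E×B|/B² = E/B, independent of charge and mass.
v_d = 100/0.32 = 310 m/s.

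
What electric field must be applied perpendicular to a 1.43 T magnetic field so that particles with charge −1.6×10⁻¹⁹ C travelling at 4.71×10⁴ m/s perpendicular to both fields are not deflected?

For straight-line motion qE = qvB, so E = vB.
E = 4.71×10⁴ × 1.43 = 6.74×10⁴ V/m.

E = 6.74×10⁴ V/m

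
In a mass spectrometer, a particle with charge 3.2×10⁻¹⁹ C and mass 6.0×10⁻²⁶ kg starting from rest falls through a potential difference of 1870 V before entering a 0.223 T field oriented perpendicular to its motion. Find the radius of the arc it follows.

r ≈ 0.119 m

Acceleration: |q|V = ½mv² ⇒ v = √(2|q|V/m) = √(2·3.2×10⁻¹⁹·1870/6.0×10⁻²⁶) ≈ 1.412×10⁵ m/s.
In the field: r = mv/(|q|B) = (6.0×10⁻²⁶)(1.412×10⁵)/((3.2×10⁻¹⁹)(0.223)) ≈ 0.119 m.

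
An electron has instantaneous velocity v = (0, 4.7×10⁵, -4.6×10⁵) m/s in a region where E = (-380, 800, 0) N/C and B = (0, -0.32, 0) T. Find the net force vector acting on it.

v×B = (-1.47×10⁵, 0, 0) N/C.
E + v×B = (-1.48×10⁵, 800, 0) N/C.
F = q(E + v×B) = (−1.602×10⁻¹⁹ C)·(-1.48×10⁵, 800, 0) = (2.36×10⁻¹⁴, -1.28×10⁻¹⁶, 0) N.

F ≈ (2.36×10⁻¹⁴, -1.28×10⁻¹⁶, 0) N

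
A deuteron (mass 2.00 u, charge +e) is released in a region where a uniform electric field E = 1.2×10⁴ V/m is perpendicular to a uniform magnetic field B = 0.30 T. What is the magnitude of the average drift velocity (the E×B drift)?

The steady drift has the magnetic force balancing the electric force, so v_d = E/B.
v_d = 1.2×10⁴/0.30 = 4.0×10⁴ m/s.

v_d ≈ 4.0×10⁴ m/s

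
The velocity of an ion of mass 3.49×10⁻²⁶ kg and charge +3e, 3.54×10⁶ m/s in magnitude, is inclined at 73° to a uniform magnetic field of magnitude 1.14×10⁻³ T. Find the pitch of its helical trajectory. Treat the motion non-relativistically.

v∥ = v cosθ = 3.54×10⁶·cos73° ≈ 1.035×10⁶ m/s.
T = 2πm/(|q|B) = 2π(3.49×10⁻²⁶)/((4.806×10⁻¹⁹)(1.14×10⁻³)) ≈ 4.002×10⁻⁴ s.
pitch = v∥ T = (1.035×10⁶)(4.002×10⁻⁴) ≈ 414 m.

p ≈ 414 m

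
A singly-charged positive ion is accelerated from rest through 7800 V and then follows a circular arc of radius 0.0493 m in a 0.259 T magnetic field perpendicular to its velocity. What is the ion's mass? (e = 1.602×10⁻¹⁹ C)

m ≈ 1.67×10⁻²⁷ kg

Combine |q|V = ½mv² and r = mv/(|q|B): eliminate v to get m = qB²r²/(2V).
m = (1.602×10⁻¹⁹)(0.259)²(0.0493)²/(2·7800) ≈ 1.67×10⁻²⁷ kg.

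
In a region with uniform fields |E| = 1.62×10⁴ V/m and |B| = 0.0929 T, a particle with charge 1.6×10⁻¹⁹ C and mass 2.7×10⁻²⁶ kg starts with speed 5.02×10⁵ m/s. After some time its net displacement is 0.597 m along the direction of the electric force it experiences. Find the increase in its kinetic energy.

ΔKE ≈ 1.55×10⁻¹⁵ J

The magnetic force is always ⟂ v and does no work; only the electric force changes KE.
ΔKE = F_E · d = |q|E d = (1.6×10⁻¹⁹)(1.62×10⁴)(0.597) ≈ 1.55×10⁻¹⁵ J.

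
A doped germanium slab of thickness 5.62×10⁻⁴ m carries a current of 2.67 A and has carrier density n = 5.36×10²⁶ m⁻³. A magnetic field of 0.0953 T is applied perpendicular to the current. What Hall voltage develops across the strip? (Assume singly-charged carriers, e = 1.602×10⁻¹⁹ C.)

V_H ≈ 5.27×10⁻⁶ V

V_H = IB/(n e t).
V_H = (2.67)(0.0953)/((5.36×10²⁶)(1.602×10⁻¹⁹)(5.62×10⁻⁴)) ≈ 5.27×10⁻⁶ V.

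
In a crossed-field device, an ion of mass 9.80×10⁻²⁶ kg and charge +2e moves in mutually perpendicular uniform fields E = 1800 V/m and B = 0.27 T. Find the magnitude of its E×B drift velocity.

The E×B drift speed is v_d = E/B.
v_d = 1800/0.27 = 6700 m/s.

v_d ≈ 6700 m/s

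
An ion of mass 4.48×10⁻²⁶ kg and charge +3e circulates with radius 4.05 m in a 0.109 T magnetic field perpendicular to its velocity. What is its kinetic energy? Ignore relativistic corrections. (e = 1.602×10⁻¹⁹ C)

v = |q|Br/m, then KE = ½mv² = (qBr)²/(2m).
v = (4.806×10⁻¹⁹)(0.109)(4.05)/4.48×10⁻²⁶ ≈ 4.736×10⁶ m/s.
KE = ½(4.48×10⁻²⁶)(4.736×10⁶)² ≈ 5.02×10⁻¹³ J.

KE ≈ 5.02×10⁻¹³ J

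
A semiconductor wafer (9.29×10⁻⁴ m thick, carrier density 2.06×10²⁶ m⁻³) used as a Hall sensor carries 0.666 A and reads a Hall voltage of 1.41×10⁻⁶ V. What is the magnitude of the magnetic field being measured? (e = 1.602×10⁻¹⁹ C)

From V_H = IB/(n e t), B = V_H n e t / I.
B = (1.41×10⁻⁶)(2.06×10²⁶)(1.602×10⁻¹⁹)(9.29×10⁻⁴)/0.666 ≈ 0.0649 T.

B ≈ 0.0649 T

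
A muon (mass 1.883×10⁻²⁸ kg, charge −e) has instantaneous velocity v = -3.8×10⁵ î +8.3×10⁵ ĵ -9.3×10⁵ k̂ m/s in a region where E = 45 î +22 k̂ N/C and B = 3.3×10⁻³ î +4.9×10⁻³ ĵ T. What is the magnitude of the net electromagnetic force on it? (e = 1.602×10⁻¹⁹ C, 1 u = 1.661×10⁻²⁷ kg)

v×B = (4560, -3070, -4600) N/C.
E + v×B = (4600, -3070, -4580) N/C.
F = q(E + v×B) = (−1.602×10⁻¹⁹ C)·(4600, -3070, -4580) = (-7.37×10⁻¹⁶, 4.92×10⁻¹⁶, 7.34×10⁻¹⁶) N.
|F| = 1.15×10⁻¹⁵ N.

|F| ≈ 1.15×10⁻¹⁵ N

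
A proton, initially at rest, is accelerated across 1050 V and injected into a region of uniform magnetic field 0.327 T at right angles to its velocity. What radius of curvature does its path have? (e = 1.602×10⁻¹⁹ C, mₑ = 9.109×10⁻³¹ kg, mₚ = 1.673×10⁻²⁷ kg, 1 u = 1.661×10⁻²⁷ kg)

Acceleration: |q|V = ½mv² ⇒ v = √(2|q|V/m) = √(2·1.602×10⁻¹⁹·1050/1.673×10⁻²⁷) ≈ 4.484×10⁵ m/s.
In the field: r = mv/(|q|B) = (1.673×10⁻²⁷)(4.484×10⁵)/((1.602×10⁻¹⁹)(0.327)) ≈ 0.0143 m.

r ≈ 0.0143 m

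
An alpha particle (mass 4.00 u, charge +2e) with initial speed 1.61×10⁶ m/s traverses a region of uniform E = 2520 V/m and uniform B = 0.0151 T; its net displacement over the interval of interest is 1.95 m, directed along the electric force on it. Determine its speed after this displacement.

B does no work; ΔKE = |q|E d.
½mv_f² = ½mv₀² + |q|Ed = ½(6.644×10⁻²⁷)(1.61×10⁶)² + (3.204×10⁻¹⁹)(2520)(1.95) ≈ 8.611×10⁻¹⁵ J + 1.574×10⁻¹⁵ J ≈ 1.019×10⁻¹⁴ J.
v_f = √(2·1.019×10⁻¹⁴/6.644×10⁻²⁷) ≈ 1.75×10⁶ m/s.

v_f ≈ 1.75×10⁶ m/s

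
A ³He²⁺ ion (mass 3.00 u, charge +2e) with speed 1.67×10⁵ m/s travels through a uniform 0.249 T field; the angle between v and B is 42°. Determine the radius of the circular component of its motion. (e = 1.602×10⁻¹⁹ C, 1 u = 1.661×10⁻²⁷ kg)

v⊥ = v sinθ = 1.67×10⁵·sin42° ≈ 1.117×10⁵ m/s.
r = m v⊥/(|q|B) = (4.983×10⁻²⁷)(1.117×10⁵)/((3.204×10⁻¹⁹)(0.249)) ≈ 6.98×10⁻³ m.

r ≈ 6.98×10⁻³ m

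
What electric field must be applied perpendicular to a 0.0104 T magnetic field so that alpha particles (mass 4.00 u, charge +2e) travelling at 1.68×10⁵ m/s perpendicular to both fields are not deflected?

For straight-line motion qE = qvB, so E = vB.
E = 1.68×10⁵ × 0.0104 = 1750 V/m.

E = 1750 V/m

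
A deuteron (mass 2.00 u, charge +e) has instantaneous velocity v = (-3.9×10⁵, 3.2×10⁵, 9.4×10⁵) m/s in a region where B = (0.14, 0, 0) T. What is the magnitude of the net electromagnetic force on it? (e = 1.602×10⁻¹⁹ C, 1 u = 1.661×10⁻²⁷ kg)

v×B = (0, 1.32×10⁵, -4.48×10⁴) N/C.
F = q v×B = (1.602×10⁻¹⁹ C)·(0, 1.32×10⁵, -4.48×10⁴) = (0, 2.11×10⁻¹⁴, -7.18×10⁻¹⁵) N.
|F| = 2.23×10⁻¹⁴ N.

|F| ≈ 2.23×10⁻¹⁴ N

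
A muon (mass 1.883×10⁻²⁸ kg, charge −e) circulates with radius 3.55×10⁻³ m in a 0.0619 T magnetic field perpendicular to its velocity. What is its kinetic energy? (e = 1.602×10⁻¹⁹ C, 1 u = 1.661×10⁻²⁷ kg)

v = |q|Br/m, then KE = ½mv² = (qBr)²/(2m).
v = (1.602×10⁻¹⁹)(0.0619)(3.55×10⁻³)/1.883×10⁻²⁸ ≈ 1.870×10⁵ m/s.
KE = ½(1.883×10⁻²⁸)(1.870×10⁵)² ≈ 3.29×10⁻¹⁸ J = 20.5 eV.

KE ≈ 20.5 eV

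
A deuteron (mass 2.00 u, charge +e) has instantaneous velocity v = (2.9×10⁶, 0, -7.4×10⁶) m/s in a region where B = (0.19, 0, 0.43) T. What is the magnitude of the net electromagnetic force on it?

|F| ≈ 4.25×10⁻¹³ N

v×B = (0, -2.65×10⁶, 0) N/C.
F = q v×B = (1.602×10⁻¹⁹ C)·(0, -2.65×10⁶, 0) = (0, -4.25×10⁻¹³, 0) N.
|F| = 4.25×10⁻¹³ N.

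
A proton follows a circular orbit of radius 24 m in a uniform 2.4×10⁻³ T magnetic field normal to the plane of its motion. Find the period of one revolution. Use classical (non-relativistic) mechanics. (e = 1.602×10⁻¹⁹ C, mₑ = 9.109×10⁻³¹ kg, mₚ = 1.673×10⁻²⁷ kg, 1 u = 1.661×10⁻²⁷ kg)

T ≈ 2.7×10⁻⁵ s

The cyclotron period depends only on m, q, B: T = 2πm/(|q|B).
T = 2π(1.673×10⁻²⁷)/((1.602×10⁻¹⁹)(2.4×10⁻³)) ≈ 2.7×10⁻⁵ s.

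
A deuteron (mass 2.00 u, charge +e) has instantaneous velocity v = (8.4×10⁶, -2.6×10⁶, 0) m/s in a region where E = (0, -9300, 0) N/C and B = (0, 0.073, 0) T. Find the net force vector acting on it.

F ≈ (0, -1.49×10⁻¹⁵, 9.82×10⁻¹⁴) N

v×B = (0, 0, 6.13×10⁵) N/C.
E + v×B = (0, -9300, 6.13×10⁵) N/C.
F = q(E + v×B) = (1.602×10⁻¹⁹ C)·(0, -9300, 6.13×10⁵) = (0, -1.49×10⁻¹⁵, 9.82×10⁻¹⁴) N.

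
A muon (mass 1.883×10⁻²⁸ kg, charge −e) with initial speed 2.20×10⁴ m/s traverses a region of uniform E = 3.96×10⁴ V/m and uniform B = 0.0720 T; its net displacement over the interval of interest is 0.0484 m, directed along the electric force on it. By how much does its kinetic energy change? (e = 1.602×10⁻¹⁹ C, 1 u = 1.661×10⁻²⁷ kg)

ΔKE ≈ 3.07×10⁻¹⁶ J

The magnetic force is always ⟂ v and does no work; only the electric force changes KE.
ΔKE = F_E · d = |q|E d = (1.602×10⁻¹⁹)(3.96×10⁴)(0.0484) ≈ 3.07×10⁻¹⁶ J.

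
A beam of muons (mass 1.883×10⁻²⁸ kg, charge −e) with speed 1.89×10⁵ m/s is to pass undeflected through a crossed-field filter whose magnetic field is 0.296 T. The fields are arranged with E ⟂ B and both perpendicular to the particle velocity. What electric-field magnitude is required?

For straight-line motion qE = qvB, so E = vB.
E = 1.89×10⁵ × 0.296 = 5.59×10⁴ V/m.

E = 5.59×10⁴ V/m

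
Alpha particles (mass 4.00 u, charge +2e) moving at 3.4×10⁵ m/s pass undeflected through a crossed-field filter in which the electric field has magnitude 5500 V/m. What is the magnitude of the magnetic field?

Balance of forces in the selector: qE = qvB ⇒ B = E/v.
B = 5500/3.4×10⁵ = 0.016 T.

B = 0.016 T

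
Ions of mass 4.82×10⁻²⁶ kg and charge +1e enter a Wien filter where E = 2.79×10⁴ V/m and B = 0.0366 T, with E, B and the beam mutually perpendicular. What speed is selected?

v = 7.62×10⁵ m/s

Straight-line motion ⇒ electric and magnetic forces cancel, so E = vB.
v = E/B = 2.79×10⁴/0.0366 = 7.62×10⁵ m/s.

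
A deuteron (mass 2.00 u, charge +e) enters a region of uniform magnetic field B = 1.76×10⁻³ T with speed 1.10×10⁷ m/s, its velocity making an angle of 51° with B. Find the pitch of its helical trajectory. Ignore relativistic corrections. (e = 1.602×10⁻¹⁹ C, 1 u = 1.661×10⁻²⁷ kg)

v∥ = v cosθ = 1.10×10⁷·cos51° ≈ 6.923×10⁶ m/s.
T = 2πm/(|q|B) = 2π(3.322×10⁻²⁷)/((1.602×10⁻¹⁹)(1.76×10⁻³)) ≈ 7.403×10⁻⁵ s.
pitch = v∥ T = (6.923×10⁶)(7.403×10⁻⁵) ≈ 512 m.

p ≈ 512 m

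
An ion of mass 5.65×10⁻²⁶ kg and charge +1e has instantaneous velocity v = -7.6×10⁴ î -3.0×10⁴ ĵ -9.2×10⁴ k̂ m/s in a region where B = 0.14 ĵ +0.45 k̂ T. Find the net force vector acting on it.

F ≈ (-9.93×10⁻¹⁷, 5.48×10⁻¹⁵, -1.70×10⁻¹⁵) N

v×B = (-620, 3.42×10⁴, -1.06×10⁴) N/C.
F = q v×B = (1.602×10⁻¹⁹ C)·(-620, 3.42×10⁴, -1.06×10⁴) = (-9.93×10⁻¹⁷, 5.48×10⁻¹⁵, -1.70×10⁻¹⁵) N.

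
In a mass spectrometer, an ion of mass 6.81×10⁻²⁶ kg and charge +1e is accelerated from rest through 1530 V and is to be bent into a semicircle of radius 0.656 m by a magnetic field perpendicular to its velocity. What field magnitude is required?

v = √(2|q|V/m) = √(2·1.602×10⁻¹⁹·1530/6.81×10⁻²⁶) ≈ 8.484×10⁴ m/s.
B = mv/(|q|r) = (6.81×10⁻²⁶)(8.484×10⁴)/((1.602×10⁻¹⁹)(0.656)) ≈ 0.0550 T.

B ≈ 0.0550 T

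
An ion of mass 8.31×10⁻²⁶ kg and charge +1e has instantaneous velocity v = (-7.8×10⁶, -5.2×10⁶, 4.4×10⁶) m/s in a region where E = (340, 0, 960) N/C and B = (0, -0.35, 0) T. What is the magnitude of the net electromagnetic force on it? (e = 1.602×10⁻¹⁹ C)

v×B = (1.54×10⁶, 0, 2.73×10⁶) N/C.
E + v×B = (1.54×10⁶, 0, 2.73×10⁶) N/C.
F = q(E + v×B) = (1.602×10⁻¹⁹ C)·(1.54×10⁶, 0, 2.73×10⁶) = (2.47×10⁻¹³, 0, 4.37×10⁻¹³) N.
|F| = 5.02×10⁻¹³ N.

|F| ≈ 5.02×10⁻¹³ N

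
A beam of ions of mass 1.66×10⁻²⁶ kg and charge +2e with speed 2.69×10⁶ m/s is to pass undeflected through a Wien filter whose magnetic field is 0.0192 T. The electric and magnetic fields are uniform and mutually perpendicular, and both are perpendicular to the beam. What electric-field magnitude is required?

For straight-line motion qE = qvB, so E = vB.
E = 2.69×10⁶ × 0.0192 = 5.16×10⁴ V/m.

E = 5.16×10⁴ V/m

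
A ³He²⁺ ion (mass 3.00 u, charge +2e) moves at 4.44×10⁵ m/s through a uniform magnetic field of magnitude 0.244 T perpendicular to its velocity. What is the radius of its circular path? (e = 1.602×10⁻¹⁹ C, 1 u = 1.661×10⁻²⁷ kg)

r ≈ 0.0283 m

The magnetic force provides the centripetal force: |q|vB = mv²/r.
r = mv/(|q|B) = (4.983×10⁻²⁷)(4.44×10⁵)/((3.204×10⁻¹⁹)(0.244)) ≈ 0.0283 m.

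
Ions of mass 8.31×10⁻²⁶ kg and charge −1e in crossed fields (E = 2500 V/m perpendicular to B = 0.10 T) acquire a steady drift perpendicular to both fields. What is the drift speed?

In crossed fields the guiding centre drifts at v_d = |E×B|/B² = E/B, independent of charge and mass.
v_d = 2500/0.10 = 2.5×10⁴ m/s.

v_d ≈ 2.5×10⁴ m/s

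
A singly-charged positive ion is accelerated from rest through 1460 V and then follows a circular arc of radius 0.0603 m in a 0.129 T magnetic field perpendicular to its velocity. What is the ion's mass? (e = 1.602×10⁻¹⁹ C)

m ≈ 3.32×10⁻²⁷ kg

Combine |q|V = ½mv² and r = mv/(|q|B): eliminate v to get m = qB²r²/(2V).
m = (1.602×10⁻¹⁹)(0.129)²(0.0603)²/(2·1460) ≈ 3.32×10⁻²⁷ kg.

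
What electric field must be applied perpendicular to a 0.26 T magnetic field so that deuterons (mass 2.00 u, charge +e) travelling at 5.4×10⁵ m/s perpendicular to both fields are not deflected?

For straight-line motion qE = qvB, so E = vB.
E = 5.4×10⁵ × 0.26 = 1.4×10⁵ V/m.

E = 1.4×10⁵ V/m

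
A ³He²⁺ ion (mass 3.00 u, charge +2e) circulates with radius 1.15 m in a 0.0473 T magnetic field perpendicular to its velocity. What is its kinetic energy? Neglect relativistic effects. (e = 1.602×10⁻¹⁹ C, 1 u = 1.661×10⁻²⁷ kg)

KE ≈ 1.90×10⁵ eV

v = |q|Br/m, then KE = ½mv² = (qBr)²/(2m).
v = (3.204×10⁻¹⁹)(0.0473)(1.15)/4.983×10⁻²⁷ ≈ 3.498×10⁶ m/s.
KE = ½(4.983×10⁻²⁷)(3.498×10⁶)² ≈ 3.05×10⁻¹⁴ J = 1.90×10⁵ eV.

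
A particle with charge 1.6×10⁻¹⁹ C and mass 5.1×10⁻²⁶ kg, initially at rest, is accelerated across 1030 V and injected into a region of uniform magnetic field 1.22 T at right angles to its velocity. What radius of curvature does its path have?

r ≈ 0.0210 m

Acceleration: |q|V = ½mv² ⇒ v = √(2|q|V/m) = √(2·1.6×10⁻¹⁹·1030/5.1×10⁻²⁶) ≈ 8.039×10⁴ m/s.
In the field: r = mv/(|q|B) = (5.1×10⁻²⁶)(8.039×10⁴)/((1.6×10⁻¹⁹)(1.22)) ≈ 0.0210 m.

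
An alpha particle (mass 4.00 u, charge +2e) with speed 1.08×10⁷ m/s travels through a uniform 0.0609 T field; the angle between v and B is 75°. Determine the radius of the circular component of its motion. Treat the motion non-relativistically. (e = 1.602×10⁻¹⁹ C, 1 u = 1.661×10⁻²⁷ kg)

r ≈ 3.55 m

v⊥ = v sinθ = 1.08×10⁷·sin75° ≈ 1.043×10⁷ m/s.
r = m v⊥/(|q|B) = (6.644×10⁻²⁷)(1.043×10⁷)/((3.204×10⁻¹⁹)(0.0609)) ≈ 3.55 m.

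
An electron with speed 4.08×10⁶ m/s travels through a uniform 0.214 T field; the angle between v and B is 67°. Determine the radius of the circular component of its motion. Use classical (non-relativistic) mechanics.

v⊥ = v sinθ = 4.08×10⁶·sin67° ≈ 3.756×10⁶ m/s.
r = m v⊥/(|q|B) = (9.109×10⁻³¹)(3.756×10⁶)/((1.602×10⁻¹⁹)(0.214)) ≈ 9.98×10⁻⁵ m.

r ≈ 9.98×10⁻⁵ m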